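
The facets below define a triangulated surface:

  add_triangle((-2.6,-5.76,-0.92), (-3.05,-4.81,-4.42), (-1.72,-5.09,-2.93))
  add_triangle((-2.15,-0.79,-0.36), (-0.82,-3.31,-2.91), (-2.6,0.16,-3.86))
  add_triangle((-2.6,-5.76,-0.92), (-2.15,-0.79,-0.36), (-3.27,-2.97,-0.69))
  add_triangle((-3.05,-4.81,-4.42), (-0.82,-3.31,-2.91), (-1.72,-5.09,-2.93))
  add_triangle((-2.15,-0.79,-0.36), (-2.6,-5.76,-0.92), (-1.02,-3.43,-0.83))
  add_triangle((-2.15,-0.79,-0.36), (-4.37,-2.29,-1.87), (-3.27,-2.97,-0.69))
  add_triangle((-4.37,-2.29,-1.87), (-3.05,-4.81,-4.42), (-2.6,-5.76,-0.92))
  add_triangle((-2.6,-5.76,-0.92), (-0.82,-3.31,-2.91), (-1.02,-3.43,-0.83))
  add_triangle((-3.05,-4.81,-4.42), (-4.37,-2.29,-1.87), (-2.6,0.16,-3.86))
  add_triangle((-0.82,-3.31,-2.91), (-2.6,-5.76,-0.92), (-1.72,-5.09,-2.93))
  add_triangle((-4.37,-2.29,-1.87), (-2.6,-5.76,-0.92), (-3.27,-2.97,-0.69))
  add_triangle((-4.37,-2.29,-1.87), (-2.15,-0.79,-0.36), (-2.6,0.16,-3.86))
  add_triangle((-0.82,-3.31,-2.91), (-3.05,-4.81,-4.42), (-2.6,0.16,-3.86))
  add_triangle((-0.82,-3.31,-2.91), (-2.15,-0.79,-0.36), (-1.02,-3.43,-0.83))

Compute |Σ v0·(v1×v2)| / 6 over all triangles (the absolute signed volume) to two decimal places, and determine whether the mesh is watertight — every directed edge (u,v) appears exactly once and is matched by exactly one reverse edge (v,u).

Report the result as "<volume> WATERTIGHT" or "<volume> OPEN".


26.93 WATERTIGHT

Per-triangle v0·(v1×v2)/6:
  t1: +3.8108
  t2: -4.8003
  t3: -0.0618
  t4: +1.6323
  t5: -0.6044
  t6: +0.6864
  t7: +10.4269
  t8: +1.0251
  t9: +9.8807
  t10: +0.0496
  t11: +2.0955
  t12: +1.2947
  t13: +3.8230
  t14: -2.3248
Σ = +26.9337 → |volume| = 26.93

Directed edges: 42 total, each appears once with its reverse present → watertight.


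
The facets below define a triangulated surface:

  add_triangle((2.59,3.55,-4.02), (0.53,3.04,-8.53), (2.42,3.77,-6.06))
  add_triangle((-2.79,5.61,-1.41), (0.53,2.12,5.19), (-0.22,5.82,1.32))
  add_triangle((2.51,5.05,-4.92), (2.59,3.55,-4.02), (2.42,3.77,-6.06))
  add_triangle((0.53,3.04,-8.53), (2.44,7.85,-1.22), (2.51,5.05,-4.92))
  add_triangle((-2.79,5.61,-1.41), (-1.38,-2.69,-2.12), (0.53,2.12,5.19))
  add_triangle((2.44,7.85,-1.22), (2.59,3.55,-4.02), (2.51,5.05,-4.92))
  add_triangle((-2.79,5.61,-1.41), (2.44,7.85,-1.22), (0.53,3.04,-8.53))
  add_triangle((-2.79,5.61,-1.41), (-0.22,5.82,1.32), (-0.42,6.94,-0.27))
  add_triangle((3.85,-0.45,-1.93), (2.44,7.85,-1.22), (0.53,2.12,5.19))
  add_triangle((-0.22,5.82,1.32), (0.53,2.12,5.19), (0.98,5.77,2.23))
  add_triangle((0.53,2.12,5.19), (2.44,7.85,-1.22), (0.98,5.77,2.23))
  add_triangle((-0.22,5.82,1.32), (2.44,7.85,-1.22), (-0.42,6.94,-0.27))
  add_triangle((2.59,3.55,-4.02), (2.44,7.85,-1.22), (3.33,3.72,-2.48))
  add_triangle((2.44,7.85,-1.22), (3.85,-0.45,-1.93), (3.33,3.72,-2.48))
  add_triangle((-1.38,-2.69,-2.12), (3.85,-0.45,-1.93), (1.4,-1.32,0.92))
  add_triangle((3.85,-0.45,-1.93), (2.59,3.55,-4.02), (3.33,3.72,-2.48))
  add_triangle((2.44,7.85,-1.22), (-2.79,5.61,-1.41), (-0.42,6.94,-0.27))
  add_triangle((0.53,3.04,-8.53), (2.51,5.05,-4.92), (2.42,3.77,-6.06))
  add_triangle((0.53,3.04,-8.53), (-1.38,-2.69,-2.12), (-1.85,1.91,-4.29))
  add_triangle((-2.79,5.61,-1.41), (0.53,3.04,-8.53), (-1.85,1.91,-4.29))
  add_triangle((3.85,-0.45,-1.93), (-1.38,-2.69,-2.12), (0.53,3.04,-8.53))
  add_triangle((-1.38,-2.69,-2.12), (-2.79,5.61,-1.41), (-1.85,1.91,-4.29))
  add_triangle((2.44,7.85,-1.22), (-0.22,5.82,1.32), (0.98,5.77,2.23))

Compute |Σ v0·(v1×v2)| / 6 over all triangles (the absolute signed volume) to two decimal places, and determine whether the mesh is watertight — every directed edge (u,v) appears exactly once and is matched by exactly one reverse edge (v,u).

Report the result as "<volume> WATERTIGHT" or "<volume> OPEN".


Per-triangle v0·(v1×v2)/6:
  t1: -0.7937
  t2: +10.1882
  t3: +1.4005
  t4: +12.1576
  t5: +10.4006
  t6: +3.7757
  t7: +47.5024
  t8: +4.2009
  t9: +28.4747
  t10: +4.9276
  t11: +5.3468
  t12: +5.3541
  t13: +6.1647
  t14: +4.2401
  t15: +5.0536
  t16: +5.1722
  t17: +6.6106
  t18: +4.5307
  t19: +11.1868
  t20: +13.8096
  t21: +20.7169
  t22: +7.3285
  t23: +5.9328
Σ = +223.6818 → |volume| = 223.68

Directed edges: 69 total; 7 unmatched, e.g. (2.59,3.55,-4.02)→(0.53,3.04,-8.53) → open.

223.68 OPEN


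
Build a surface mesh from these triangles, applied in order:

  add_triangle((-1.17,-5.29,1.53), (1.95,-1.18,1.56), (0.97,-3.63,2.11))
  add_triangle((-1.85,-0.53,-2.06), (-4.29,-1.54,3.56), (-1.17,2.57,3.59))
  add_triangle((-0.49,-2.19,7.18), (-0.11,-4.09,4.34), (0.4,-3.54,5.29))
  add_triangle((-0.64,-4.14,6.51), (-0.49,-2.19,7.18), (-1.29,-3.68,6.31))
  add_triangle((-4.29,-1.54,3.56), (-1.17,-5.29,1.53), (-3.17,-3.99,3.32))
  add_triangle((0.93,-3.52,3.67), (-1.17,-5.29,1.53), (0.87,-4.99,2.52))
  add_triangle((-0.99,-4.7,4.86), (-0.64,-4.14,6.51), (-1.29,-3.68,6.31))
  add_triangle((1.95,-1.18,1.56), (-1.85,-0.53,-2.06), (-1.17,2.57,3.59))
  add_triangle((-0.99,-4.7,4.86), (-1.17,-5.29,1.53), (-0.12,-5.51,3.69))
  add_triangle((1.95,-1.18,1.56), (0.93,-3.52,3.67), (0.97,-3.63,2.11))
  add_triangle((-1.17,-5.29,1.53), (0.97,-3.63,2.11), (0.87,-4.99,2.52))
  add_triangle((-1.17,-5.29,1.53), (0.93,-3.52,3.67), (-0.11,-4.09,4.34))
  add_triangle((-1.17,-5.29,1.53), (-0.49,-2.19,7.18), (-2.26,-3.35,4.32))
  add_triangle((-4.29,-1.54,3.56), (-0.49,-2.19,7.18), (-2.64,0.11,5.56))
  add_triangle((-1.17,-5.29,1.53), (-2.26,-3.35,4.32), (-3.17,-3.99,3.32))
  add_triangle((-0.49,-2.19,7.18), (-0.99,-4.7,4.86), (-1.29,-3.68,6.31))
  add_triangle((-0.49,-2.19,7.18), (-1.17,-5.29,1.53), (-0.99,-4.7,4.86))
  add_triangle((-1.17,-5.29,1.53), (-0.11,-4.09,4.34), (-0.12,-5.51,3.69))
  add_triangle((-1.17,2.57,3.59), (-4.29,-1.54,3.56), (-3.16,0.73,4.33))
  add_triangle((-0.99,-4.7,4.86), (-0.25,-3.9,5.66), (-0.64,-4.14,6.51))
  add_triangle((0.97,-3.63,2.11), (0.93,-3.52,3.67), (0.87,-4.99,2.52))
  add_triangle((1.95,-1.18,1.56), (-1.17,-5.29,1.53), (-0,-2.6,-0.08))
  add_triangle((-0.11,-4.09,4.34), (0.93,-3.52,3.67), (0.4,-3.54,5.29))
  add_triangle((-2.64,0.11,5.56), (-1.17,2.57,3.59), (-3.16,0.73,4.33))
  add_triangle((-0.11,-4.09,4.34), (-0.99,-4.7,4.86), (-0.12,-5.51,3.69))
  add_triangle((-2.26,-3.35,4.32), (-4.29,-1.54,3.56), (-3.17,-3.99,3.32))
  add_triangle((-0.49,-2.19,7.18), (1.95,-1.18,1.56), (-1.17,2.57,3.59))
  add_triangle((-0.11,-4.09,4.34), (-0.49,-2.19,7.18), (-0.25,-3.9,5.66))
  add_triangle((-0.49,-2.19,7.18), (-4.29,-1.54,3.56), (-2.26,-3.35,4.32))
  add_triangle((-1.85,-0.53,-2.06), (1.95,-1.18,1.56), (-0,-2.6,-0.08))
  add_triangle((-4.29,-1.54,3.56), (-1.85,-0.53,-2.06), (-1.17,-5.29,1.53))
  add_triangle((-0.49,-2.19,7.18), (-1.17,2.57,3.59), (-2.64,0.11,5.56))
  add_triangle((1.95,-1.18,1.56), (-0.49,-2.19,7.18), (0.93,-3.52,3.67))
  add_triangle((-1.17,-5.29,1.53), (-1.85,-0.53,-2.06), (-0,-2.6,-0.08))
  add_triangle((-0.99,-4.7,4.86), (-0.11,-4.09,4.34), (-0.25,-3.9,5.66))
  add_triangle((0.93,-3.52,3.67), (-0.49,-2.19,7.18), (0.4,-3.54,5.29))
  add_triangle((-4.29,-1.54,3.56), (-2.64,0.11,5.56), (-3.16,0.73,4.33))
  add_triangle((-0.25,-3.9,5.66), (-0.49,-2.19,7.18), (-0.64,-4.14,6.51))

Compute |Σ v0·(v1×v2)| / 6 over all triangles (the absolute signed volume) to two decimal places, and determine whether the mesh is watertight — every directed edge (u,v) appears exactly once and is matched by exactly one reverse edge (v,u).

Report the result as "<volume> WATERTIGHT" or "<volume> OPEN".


Per-triangle v0·(v1×v2)/6:
  t1: +0.1616
  t2: +7.9371
  t3: +2.0899
  t4: +1.8044
  t5: +1.2605
  t6: +2.9926
  t7: +1.3543
  t8: -2.0753
  t9: +3.2994
  t10: +1.6117
  t11: -0.1616
  t12: +2.8978
  t13: +8.7513
  t14: +9.9743
  t15: +3.8577
  t16: -1.9261
  t17: +0.3031
  t18: -1.5894
  t19: +0.1595
  t20: +0.7021
  t21: +0.4577
  t22: +2.2397
  t23: +1.0932
  t24: +2.8758
  t25: +1.2721
  t26: +3.7336
  t27: +8.2397
  t28: +0.0332
  t29: +8.7745
  t30: +0.4472
  t31: +12.4651
  t32: +7.9154
  t33: +4.9129
  t34: +2.3932
  t35: +0.9083
  t36: +0.5352
  t37: +3.1998
  t38: +0.8604
Σ = +105.7619 → |volume| = 105.76

Directed edges: 114 total, each appears once with its reverse present → watertight.

105.76 WATERTIGHT


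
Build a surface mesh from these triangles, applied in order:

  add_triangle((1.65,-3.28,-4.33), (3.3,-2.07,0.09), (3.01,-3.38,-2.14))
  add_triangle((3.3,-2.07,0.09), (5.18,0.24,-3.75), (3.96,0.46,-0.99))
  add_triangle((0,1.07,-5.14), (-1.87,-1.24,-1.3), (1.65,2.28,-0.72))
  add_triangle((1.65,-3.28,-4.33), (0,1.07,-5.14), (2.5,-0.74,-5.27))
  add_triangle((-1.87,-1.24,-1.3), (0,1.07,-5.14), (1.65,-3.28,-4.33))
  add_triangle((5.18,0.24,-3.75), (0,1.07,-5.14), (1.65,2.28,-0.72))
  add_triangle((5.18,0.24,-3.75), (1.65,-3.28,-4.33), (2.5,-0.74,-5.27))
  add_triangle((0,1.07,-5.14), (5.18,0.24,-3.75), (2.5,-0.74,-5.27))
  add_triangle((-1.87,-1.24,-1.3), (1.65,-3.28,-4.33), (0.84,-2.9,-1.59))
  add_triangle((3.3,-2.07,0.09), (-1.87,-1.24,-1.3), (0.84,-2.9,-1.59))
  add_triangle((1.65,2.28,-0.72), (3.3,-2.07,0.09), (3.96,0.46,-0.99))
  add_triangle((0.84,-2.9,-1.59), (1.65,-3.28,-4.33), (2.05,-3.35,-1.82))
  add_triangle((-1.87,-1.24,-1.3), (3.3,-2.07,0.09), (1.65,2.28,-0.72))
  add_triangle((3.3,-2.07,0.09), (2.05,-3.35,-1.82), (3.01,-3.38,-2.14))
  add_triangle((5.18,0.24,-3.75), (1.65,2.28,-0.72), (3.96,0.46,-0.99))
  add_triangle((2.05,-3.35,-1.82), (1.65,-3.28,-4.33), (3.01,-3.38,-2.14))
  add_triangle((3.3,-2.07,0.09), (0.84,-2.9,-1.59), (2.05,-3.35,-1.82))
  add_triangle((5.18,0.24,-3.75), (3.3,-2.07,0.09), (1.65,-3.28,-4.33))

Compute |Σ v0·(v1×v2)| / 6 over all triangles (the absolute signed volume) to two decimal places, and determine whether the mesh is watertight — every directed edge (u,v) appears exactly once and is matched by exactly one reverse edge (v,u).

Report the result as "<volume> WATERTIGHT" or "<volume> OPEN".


Per-triangle v0·(v1×v2)/6:
  t1: +0.8462
  t2: +4.1936
  t3: +1.2771
  t4: +6.3584
  t5: +8.8337
  t6: +10.2167
  t7: +7.7099
  t8: +6.9941
  t9: +2.9375
  t10: +0.5104
  t11: +0.7632
  t12: +1.3268
  t13: -3.2925
  t14: +0.9834
  t15: +3.4571
  t16: +1.4002
  t17: +0.6174
  t18: +13.2008
Σ = +68.3339 → |volume| = 68.33

Directed edges: 54 total, each appears once with its reverse present → watertight.

68.33 WATERTIGHT


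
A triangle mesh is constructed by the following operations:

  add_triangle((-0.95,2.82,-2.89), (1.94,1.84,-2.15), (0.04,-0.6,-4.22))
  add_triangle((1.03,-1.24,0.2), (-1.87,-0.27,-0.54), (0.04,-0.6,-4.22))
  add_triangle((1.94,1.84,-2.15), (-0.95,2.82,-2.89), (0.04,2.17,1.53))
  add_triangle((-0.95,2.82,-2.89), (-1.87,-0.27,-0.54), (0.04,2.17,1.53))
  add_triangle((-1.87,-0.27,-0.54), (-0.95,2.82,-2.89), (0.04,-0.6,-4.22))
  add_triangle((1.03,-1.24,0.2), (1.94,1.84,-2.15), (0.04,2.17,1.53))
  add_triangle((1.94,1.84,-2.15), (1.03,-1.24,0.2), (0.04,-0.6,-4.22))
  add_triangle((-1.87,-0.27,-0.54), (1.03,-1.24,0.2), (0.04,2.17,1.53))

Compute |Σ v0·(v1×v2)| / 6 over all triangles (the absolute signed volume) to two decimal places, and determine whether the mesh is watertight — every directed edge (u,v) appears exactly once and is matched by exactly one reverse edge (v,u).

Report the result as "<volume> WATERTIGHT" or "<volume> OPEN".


25.73 WATERTIGHT

Per-triangle v0·(v1×v2)/6:
  t1: +5.8372
  t2: +1.8131
  t3: +4.6122
  t4: +3.1638
  t5: +4.3938
  t6: +2.0533
  t7: +3.2698
  t8: +0.5915
Σ = +25.7347 → |volume| = 25.73

Directed edges: 24 total, each appears once with its reverse present → watertight.


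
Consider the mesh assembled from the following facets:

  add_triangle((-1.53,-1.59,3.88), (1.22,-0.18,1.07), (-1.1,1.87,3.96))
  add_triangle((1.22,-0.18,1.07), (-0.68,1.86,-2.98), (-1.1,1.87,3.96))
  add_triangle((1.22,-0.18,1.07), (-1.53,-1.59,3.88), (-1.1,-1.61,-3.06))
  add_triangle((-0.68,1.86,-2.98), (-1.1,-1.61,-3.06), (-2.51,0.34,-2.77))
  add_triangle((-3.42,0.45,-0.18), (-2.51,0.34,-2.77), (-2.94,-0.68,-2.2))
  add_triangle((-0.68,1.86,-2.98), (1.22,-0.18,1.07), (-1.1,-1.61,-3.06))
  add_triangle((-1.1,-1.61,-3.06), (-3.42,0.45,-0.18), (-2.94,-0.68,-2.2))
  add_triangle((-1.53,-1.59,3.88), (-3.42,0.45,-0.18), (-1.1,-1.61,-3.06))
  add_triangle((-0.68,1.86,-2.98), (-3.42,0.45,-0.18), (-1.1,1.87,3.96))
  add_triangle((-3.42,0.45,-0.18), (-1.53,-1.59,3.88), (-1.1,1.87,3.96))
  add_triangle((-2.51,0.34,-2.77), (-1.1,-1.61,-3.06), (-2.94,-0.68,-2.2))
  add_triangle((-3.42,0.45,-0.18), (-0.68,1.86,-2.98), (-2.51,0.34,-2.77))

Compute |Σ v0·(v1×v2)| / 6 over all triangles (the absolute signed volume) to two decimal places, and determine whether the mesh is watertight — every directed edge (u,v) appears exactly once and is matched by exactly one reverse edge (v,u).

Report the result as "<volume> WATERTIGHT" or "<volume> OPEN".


41.55 WATERTIGHT

Per-triangle v0·(v1×v2)/6:
  t1: +3.6314
  t2: +2.5897
  t3: +2.6554
  t4: +3.0059
  t5: +1.6155
  t6: +1.6087
  t7: +0.2201
  t8: +7.0266
  t9: +6.9502
  t10: +7.9973
  t11: +1.6013
  t12: +2.6458
Σ = +41.5478 → |volume| = 41.55

Directed edges: 36 total, each appears once with its reverse present → watertight.


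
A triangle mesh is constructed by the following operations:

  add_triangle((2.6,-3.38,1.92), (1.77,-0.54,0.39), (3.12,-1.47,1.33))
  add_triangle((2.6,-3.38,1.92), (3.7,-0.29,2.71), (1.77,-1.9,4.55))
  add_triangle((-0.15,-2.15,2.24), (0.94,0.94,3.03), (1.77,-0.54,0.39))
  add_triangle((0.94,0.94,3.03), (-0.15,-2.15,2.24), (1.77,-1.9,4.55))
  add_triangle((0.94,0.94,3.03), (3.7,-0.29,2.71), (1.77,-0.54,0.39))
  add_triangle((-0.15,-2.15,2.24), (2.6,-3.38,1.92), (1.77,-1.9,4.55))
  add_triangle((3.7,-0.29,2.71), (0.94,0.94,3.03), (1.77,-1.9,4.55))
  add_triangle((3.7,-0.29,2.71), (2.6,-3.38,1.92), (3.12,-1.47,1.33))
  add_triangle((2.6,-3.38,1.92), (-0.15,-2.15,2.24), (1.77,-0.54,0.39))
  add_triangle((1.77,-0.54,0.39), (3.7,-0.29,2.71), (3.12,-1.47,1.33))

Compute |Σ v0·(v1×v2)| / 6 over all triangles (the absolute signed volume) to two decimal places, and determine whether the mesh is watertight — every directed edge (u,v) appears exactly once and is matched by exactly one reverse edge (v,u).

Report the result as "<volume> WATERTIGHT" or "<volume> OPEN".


Per-triangle v0·(v1×v2)/6:
  t1: +0.2844
  t2: +6.3557
  t3: -2.6511
  t4: +1.9280
  t5: -0.0128
  t6: +3.7038
  t7: +4.5770
  t8: +1.8827
  t9: -0.8620
  t10: +0.4486
Σ = +15.6543 → |volume| = 15.65

Directed edges: 30 total, each appears once with its reverse present → watertight.

15.65 WATERTIGHT


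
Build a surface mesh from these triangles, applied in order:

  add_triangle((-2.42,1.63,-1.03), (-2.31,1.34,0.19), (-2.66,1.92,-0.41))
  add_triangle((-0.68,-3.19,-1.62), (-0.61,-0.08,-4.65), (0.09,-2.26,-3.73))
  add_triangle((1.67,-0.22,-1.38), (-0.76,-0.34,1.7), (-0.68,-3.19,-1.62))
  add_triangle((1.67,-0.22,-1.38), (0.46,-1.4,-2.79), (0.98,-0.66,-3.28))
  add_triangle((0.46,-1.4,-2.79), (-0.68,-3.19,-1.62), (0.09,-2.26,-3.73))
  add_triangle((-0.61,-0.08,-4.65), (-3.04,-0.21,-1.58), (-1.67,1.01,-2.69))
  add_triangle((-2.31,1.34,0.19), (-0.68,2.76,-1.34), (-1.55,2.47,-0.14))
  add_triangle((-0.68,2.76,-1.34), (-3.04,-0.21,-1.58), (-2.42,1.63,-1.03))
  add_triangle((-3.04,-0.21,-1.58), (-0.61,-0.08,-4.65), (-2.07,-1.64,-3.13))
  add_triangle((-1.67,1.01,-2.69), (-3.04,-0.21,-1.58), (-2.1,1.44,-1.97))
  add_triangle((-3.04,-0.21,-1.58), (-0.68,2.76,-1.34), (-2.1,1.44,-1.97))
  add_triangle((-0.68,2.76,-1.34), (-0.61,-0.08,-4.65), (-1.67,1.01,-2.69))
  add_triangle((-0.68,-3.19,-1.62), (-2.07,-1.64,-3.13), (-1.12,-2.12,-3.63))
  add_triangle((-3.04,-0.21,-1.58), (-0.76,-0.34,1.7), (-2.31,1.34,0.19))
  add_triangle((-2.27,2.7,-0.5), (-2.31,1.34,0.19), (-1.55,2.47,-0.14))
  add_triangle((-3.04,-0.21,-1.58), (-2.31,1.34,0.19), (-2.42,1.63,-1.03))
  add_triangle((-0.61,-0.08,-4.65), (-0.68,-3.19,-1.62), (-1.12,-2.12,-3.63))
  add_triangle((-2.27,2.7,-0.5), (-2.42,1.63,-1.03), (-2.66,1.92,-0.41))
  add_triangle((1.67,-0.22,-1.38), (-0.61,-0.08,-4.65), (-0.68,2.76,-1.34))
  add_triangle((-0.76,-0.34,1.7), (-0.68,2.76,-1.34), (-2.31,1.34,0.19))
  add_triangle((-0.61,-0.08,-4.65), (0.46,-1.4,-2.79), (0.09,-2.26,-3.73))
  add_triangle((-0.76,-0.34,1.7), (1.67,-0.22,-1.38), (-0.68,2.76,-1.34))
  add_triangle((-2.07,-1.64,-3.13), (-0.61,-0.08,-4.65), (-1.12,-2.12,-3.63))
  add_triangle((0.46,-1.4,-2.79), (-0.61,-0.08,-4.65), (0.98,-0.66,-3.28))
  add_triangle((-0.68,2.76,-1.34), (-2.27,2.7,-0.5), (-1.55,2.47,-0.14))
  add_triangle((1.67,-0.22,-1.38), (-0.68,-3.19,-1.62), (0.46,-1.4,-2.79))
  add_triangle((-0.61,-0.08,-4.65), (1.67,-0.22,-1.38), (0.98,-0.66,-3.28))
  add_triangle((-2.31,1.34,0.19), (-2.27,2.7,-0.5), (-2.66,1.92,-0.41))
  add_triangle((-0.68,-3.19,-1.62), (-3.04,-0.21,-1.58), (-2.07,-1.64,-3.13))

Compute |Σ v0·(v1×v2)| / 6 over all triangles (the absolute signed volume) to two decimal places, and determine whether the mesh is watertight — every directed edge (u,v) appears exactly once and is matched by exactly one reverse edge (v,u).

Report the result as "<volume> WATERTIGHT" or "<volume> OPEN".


34.92 OPEN

Per-triangle v0·(v1×v2)/6:
  t1: +0.1236
  t2: +2.2152
  t3: +1.2458
  t4: +0.5648
  t5: +0.4093
  t6: +2.5055
  t7: -0.6006
  t8: +1.2223
  t9: +3.2471
  t10: +0.9623
  t11: +0.4572
  t12: +2.4281
  t13: +1.5196
  t14: +1.7943
  t15: +0.2729
  t16: +1.0932
  t17: +0.8323
  t18: +0.3170
  t19: +3.9157
  t20: +1.0717
  t21: +0.7987
  t22: +0.5638
  t23: +1.8547
  t24: +1.0913
  t25: +0.4307
  t26: +1.3864
  t27: +0.6513
  t28: +0.2352
  t29: +2.3105
Σ = +34.9197 → |volume| = 34.92

Directed edges: 87 total; 9 unmatched, e.g. (-0.76,-0.34,1.7)→(-0.68,-3.19,-1.62) → open.


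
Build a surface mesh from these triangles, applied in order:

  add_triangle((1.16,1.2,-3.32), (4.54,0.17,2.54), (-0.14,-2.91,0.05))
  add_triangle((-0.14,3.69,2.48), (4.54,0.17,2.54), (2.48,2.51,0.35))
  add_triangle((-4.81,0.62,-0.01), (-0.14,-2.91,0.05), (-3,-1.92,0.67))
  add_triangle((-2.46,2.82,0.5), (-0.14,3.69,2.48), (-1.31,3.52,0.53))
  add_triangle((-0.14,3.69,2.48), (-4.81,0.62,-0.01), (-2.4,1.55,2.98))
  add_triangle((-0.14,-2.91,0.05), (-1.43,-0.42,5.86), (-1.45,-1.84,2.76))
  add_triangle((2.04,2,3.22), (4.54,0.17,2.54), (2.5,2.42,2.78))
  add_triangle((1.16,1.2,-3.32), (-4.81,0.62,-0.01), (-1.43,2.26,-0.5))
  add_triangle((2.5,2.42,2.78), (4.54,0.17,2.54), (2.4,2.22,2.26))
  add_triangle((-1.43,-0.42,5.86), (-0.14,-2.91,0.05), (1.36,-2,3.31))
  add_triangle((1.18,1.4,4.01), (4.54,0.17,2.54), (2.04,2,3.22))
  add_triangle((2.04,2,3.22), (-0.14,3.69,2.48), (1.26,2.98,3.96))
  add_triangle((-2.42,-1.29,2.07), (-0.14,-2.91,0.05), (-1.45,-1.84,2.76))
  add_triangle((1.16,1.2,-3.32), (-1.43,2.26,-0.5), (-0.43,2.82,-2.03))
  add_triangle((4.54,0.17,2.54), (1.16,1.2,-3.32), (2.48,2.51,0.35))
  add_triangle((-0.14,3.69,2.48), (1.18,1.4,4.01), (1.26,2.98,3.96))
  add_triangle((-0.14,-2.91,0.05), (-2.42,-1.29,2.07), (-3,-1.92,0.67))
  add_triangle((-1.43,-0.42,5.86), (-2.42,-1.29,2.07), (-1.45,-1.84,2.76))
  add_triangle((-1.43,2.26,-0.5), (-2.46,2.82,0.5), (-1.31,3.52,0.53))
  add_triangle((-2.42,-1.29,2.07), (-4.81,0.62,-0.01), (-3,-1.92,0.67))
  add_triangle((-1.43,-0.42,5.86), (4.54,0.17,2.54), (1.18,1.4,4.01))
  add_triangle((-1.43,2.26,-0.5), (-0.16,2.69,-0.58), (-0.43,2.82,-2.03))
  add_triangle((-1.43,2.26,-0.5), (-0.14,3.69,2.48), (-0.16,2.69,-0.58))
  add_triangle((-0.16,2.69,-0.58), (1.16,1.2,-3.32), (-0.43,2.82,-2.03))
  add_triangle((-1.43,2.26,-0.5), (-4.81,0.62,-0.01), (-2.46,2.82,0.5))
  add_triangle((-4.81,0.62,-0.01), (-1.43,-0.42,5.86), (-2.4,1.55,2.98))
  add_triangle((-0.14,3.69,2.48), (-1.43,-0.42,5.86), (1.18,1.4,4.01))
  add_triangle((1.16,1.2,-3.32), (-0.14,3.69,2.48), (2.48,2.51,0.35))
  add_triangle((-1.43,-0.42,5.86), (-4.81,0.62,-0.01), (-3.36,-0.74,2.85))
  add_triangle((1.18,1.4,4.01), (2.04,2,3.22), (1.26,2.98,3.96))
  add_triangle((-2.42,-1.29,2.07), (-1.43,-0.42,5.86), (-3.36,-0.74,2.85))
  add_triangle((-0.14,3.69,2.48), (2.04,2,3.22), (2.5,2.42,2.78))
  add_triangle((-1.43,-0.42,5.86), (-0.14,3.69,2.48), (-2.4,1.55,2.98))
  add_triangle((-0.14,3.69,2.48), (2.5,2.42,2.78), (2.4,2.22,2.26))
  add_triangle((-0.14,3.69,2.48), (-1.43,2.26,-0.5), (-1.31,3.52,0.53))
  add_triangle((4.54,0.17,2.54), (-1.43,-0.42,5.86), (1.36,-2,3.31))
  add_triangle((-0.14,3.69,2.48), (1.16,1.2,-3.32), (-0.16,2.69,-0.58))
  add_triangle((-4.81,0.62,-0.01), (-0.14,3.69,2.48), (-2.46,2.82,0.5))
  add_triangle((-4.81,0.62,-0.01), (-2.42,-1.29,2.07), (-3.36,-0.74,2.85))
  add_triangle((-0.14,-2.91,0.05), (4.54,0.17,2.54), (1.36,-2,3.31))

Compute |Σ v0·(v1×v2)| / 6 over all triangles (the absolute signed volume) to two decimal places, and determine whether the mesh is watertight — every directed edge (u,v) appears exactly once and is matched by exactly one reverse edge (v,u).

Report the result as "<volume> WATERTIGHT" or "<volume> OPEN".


Per-triangle v0·(v1×v2)/6:
  t1: +8.6113
  t2: +7.5800
  t3: +1.4943
  t4: +1.6470
  t5: +6.3200
  t6: +1.9992
  t7: +1.6485
  t8: +4.9908
  t9: +0.6117
  t10: +6.3733
  t11: +2.7433
  t12: +0.9628
  t13: +1.7680
  t14: +0.5417
  t15: +6.3512
  t16: +1.1074
  t17: +2.1594
  t18: +2.2054
  t19: +0.7214
  t20: +2.9687
  t21: +7.7614
  t22: +0.8245
  t23: +1.9022
  t24: +1.1450
  t25: +1.8378
  t26: +7.2773
  t27: +7.3873
  t28: +5.5442
  t29: +4.1296
  t30: +1.1109
  t31: +1.9690
  t32: +1.4889
  t33: +7.1203
  t34: +0.5383
  t35: -0.0569
  t36: +9.6287
  t37: +1.9174
  t38: +3.4898
  t39: +1.7176
  t40: +5.4036
Σ = +134.9422 → |volume| = 134.94

Directed edges: 120 total; 6 unmatched, e.g. (-0.14,-2.91,0.05)→(1.16,1.2,-3.32) → open.

134.94 OPEN


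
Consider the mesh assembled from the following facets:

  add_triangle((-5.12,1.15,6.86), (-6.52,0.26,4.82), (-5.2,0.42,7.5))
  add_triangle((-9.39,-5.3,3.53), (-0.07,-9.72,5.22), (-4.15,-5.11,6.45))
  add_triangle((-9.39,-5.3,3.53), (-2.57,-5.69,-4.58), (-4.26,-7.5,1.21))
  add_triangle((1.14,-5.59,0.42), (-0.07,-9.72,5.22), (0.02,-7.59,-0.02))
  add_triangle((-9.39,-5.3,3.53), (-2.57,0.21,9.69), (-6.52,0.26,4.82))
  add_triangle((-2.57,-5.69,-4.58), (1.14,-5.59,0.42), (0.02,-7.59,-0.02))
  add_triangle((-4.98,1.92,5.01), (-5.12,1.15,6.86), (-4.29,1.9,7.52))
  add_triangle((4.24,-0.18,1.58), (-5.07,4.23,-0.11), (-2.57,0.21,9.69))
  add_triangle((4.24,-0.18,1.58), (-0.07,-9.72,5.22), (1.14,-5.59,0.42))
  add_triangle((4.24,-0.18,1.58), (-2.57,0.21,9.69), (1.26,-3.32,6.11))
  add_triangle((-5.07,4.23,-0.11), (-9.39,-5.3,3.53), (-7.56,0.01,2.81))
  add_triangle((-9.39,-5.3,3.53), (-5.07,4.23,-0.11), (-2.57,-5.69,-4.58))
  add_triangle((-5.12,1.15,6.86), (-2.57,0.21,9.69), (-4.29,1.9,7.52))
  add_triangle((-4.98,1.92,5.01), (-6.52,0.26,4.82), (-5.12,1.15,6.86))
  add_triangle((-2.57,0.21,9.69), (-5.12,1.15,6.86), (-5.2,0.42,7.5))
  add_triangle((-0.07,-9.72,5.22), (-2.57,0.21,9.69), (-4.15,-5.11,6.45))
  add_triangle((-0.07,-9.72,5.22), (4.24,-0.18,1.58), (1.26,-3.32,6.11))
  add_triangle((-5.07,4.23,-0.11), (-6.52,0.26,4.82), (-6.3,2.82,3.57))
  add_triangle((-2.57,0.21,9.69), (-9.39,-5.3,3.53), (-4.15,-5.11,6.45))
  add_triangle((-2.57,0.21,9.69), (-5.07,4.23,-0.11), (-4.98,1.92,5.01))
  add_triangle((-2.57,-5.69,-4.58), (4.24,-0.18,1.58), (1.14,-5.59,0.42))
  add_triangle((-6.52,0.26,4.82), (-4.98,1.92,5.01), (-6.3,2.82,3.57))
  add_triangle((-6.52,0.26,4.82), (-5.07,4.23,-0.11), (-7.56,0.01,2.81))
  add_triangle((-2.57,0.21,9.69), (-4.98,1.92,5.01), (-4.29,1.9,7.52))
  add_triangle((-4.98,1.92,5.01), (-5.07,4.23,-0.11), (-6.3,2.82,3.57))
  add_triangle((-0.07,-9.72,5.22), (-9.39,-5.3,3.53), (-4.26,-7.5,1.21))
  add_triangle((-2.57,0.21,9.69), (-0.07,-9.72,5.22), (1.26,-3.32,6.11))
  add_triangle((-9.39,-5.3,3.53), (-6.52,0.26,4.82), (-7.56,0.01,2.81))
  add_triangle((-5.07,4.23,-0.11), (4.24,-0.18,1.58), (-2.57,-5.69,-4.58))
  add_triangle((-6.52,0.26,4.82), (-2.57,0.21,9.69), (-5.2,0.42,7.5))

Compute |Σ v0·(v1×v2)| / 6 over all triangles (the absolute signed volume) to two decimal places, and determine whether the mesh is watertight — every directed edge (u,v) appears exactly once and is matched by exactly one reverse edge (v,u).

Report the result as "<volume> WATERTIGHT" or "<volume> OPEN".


619.04 OPEN

Per-triangle v0·(v1×v2)/6:
  t1: +3.0469
  t2: +51.5861
  t3: +41.6305
  t4: +7.5195
  t5: +47.6369
  t6: +5.0766
  t7: +2.5403
  t8: +30.0817
  t9: +20.5771
  t10: +24.9806
  t11: +13.1386
  t12: +74.9290
  t13: +5.5469
  t14: +4.3866
  t15: +3.8200
  t16: +49.8821
  t17: +26.6454
  t18: +6.0101
  t19: +50.4937
  t20: +10.0399
  t21: +14.1655
  t22: +5.7423
  t23: +13.3847
  t24: -3.5274
  t25: +3.5359
  t26: +47.3478
  t27: +38.4149
  t28: +16.0543
  t29: +2.9853
  t30: +1.3729
Σ = +619.0448 → |volume| = 619.04

Directed edges: 90 total; 4 unmatched, e.g. (-2.57,-5.69,-4.58)→(-4.26,-7.5,1.21) → open.


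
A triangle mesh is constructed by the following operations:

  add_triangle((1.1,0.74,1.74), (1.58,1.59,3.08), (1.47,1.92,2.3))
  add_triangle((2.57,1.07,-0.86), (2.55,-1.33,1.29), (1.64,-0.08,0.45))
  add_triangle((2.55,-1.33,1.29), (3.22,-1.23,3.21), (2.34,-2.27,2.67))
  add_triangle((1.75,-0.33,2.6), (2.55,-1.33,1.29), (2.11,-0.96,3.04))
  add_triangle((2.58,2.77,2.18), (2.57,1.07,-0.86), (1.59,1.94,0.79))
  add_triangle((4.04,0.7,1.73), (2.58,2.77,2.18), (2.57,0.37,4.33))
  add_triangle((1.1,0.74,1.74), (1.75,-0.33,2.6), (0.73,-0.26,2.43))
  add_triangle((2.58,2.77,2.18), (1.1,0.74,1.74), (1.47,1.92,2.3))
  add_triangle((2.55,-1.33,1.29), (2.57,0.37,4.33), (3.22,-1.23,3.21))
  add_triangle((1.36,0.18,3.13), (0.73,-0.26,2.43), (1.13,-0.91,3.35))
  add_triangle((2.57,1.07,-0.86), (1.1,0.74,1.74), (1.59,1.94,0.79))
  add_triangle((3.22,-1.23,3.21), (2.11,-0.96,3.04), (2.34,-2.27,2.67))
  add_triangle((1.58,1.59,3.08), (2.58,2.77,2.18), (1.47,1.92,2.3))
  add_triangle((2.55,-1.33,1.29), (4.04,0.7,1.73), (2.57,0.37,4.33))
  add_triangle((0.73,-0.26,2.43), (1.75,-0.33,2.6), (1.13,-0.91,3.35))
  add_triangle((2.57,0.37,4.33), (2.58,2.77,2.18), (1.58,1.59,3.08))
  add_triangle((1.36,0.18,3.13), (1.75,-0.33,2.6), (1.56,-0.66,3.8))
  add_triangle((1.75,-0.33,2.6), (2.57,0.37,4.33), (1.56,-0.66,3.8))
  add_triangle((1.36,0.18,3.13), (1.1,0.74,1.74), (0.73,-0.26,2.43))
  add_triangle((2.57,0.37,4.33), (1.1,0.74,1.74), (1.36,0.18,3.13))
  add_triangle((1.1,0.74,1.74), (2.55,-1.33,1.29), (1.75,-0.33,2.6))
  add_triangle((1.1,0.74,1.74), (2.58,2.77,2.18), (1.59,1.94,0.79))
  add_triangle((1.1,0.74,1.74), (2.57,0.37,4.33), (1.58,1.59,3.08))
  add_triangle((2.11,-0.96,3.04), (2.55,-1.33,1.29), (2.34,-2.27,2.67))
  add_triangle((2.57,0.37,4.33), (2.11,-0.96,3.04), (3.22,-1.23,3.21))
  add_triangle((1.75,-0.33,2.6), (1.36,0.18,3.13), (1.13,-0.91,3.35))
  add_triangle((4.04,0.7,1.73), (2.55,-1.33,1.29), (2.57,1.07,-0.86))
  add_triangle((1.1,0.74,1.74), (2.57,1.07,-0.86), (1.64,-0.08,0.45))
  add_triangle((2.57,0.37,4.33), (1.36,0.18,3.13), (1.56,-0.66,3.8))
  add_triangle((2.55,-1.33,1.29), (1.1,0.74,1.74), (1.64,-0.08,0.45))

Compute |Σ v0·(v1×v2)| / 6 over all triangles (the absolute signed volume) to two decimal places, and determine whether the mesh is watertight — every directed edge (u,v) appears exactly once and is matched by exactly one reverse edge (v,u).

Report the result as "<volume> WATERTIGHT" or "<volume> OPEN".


12.24 OPEN

Per-triangle v0·(v1×v2)/6:
  t1: -0.1016
  t2: -0.3229
  t3: +0.9891
  t4: -0.3861
  t5: +0.7057
  t6: +5.1059
  t7: -0.3756
  t8: -0.3197
  t9: +0.5706
  t10: +0.1195
  t11: -0.9943
  t12: +0.6638
  t13: +0.3048
  t14: +3.8428
  t15: -0.2138
  t16: +1.6940
  t17: -0.3071
  t18: +0.4241
  t19: +0.0371
  t20: +0.2082
  t21: -0.6643
  t22: -0.0238
  t23: -0.1703
  t24: -0.9686
  t25: +0.8255
  t26: +0.4382
  t27: +2.2557
  t28: -0.8094
  t29: +0.3098
  t30: -0.6020
Σ = +12.2353 → |volume| = 12.24

Directed edges: 90 total; 6 unmatched, e.g. (2.11,-0.96,3.04)→(1.75,-0.33,2.6) → open.


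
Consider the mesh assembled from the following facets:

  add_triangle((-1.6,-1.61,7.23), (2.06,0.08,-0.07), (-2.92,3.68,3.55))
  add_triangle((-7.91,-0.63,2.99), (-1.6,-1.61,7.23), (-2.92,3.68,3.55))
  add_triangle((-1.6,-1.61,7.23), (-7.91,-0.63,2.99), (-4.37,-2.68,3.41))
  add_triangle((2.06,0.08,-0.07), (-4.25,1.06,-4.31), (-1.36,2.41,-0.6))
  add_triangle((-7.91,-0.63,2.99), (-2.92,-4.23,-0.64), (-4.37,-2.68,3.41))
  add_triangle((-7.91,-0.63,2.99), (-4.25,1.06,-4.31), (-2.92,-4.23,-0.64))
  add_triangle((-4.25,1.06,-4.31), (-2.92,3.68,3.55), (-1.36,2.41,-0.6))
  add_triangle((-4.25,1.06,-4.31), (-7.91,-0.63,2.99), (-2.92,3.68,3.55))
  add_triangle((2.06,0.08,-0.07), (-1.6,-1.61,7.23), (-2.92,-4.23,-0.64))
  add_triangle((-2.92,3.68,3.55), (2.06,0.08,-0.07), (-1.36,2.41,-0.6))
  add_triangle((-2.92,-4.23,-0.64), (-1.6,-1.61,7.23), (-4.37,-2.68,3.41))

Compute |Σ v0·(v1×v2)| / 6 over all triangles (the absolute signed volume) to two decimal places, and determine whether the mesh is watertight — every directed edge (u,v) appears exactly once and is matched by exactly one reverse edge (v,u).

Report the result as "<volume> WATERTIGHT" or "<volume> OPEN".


Per-triangle v0·(v1×v2)/6:
  t1: +11.1794
  t2: +38.9544
  t3: +16.9314
  t4: +3.4947
  t5: +14.6261
  t6: +34.3947
  t7: +7.9216
  t8: +35.0278
  t9: +10.5346
  t10: +3.7595
  t11: +11.9632
Σ = +188.7875 → |volume| = 188.79

Directed edges: 33 total; 3 unmatched, e.g. (2.06,0.08,-0.07)→(-4.25,1.06,-4.31) → open.

188.79 OPEN


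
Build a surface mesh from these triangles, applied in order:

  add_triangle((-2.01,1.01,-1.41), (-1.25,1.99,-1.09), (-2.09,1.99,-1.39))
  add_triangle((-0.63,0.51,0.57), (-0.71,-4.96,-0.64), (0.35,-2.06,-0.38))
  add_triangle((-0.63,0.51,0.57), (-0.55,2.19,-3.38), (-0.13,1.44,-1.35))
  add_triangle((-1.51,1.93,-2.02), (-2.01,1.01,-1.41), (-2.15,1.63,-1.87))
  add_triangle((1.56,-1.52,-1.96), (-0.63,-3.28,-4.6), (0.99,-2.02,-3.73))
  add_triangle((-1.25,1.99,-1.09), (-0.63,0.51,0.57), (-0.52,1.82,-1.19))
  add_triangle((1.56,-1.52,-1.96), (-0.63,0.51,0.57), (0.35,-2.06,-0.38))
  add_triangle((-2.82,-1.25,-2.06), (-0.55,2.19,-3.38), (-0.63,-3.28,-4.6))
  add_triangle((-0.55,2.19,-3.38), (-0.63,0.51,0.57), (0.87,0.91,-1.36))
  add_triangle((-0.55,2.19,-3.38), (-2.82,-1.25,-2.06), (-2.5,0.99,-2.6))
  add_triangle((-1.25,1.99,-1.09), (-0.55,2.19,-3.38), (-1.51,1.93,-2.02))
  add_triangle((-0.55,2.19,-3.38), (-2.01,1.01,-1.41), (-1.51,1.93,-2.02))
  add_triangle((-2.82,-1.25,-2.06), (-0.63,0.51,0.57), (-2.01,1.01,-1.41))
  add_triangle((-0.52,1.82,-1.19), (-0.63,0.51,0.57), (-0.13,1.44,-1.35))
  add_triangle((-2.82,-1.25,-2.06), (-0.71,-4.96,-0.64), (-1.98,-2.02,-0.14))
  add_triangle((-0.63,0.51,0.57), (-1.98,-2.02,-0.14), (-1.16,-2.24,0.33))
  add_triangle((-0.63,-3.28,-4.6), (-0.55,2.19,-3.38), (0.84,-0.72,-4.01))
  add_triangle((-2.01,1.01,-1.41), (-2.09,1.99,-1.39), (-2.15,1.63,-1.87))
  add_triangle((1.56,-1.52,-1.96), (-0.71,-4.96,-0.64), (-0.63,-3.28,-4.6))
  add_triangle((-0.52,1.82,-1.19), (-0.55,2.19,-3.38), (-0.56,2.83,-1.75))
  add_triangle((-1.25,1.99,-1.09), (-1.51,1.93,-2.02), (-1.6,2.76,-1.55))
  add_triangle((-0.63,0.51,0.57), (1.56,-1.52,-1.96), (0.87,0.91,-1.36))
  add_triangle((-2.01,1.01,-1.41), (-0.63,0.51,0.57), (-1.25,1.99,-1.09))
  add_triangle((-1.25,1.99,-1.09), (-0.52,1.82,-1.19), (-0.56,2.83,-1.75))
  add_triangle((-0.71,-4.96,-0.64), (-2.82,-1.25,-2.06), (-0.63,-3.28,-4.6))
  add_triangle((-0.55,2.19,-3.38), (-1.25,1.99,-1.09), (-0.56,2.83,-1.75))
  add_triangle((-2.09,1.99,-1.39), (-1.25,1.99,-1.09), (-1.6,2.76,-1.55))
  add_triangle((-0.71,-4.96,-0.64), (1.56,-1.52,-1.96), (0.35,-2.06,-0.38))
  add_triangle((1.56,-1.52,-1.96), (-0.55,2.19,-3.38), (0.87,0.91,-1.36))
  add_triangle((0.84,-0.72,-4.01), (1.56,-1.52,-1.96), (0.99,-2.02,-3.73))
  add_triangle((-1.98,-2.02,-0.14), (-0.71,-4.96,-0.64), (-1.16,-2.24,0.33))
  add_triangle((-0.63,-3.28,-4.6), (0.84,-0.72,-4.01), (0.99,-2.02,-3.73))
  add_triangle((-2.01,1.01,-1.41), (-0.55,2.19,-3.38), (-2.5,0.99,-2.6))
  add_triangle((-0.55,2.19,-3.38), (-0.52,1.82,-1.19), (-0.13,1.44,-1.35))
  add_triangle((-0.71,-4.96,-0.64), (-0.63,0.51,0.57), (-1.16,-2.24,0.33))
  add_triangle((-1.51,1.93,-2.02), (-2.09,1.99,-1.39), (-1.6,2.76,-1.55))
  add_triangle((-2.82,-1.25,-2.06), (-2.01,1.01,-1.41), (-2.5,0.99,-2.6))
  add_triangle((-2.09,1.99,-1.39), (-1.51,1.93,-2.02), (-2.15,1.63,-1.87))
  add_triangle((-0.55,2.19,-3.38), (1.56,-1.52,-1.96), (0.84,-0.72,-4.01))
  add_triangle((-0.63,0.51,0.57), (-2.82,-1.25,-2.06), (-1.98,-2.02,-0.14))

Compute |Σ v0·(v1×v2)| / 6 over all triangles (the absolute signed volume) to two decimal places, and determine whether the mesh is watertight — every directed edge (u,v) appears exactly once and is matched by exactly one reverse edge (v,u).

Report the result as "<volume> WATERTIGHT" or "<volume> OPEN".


Per-triangle v0·(v1×v2)/6:
  t1: -0.1018
  t2: +0.2024
  t3: -0.2746
  t4: +0.0350
  t5: +1.0375
  t6: +0.1557
  t7: -0.1006
  t8: +8.9358
  t9: +0.5523
  t10: +2.0518
  t11: +0.4789
  t12: +0.5589
  t13: +0.8988
  t14: +0.0171
  t15: +2.9174
  t16: +0.3710
  t17: +5.0422
  t18: +0.1279
  t19: +6.3716
  t20: -0.1492
  t21: -0.0465
  t22: -0.1085
  t23: +0.4755
  t24: -0.0367
  t25: +8.8672
  t26: +0.8258
  t27: +0.0240
  t28: +0.7725
  t29: +1.7457
  t30: +0.8744
  t31: +0.7816
  t32: +1.7803
  t33: +0.8095
  t34: +0.1569
  t35: -0.0099
  t36: +0.3542
  t37: +0.7488
  t38: +0.2230
  t39: +1.1665
  t40: +1.0377
Σ = +49.5704 → |volume| = 49.57

Directed edges: 120 total, each appears once with its reverse present → watertight.

49.57 WATERTIGHT


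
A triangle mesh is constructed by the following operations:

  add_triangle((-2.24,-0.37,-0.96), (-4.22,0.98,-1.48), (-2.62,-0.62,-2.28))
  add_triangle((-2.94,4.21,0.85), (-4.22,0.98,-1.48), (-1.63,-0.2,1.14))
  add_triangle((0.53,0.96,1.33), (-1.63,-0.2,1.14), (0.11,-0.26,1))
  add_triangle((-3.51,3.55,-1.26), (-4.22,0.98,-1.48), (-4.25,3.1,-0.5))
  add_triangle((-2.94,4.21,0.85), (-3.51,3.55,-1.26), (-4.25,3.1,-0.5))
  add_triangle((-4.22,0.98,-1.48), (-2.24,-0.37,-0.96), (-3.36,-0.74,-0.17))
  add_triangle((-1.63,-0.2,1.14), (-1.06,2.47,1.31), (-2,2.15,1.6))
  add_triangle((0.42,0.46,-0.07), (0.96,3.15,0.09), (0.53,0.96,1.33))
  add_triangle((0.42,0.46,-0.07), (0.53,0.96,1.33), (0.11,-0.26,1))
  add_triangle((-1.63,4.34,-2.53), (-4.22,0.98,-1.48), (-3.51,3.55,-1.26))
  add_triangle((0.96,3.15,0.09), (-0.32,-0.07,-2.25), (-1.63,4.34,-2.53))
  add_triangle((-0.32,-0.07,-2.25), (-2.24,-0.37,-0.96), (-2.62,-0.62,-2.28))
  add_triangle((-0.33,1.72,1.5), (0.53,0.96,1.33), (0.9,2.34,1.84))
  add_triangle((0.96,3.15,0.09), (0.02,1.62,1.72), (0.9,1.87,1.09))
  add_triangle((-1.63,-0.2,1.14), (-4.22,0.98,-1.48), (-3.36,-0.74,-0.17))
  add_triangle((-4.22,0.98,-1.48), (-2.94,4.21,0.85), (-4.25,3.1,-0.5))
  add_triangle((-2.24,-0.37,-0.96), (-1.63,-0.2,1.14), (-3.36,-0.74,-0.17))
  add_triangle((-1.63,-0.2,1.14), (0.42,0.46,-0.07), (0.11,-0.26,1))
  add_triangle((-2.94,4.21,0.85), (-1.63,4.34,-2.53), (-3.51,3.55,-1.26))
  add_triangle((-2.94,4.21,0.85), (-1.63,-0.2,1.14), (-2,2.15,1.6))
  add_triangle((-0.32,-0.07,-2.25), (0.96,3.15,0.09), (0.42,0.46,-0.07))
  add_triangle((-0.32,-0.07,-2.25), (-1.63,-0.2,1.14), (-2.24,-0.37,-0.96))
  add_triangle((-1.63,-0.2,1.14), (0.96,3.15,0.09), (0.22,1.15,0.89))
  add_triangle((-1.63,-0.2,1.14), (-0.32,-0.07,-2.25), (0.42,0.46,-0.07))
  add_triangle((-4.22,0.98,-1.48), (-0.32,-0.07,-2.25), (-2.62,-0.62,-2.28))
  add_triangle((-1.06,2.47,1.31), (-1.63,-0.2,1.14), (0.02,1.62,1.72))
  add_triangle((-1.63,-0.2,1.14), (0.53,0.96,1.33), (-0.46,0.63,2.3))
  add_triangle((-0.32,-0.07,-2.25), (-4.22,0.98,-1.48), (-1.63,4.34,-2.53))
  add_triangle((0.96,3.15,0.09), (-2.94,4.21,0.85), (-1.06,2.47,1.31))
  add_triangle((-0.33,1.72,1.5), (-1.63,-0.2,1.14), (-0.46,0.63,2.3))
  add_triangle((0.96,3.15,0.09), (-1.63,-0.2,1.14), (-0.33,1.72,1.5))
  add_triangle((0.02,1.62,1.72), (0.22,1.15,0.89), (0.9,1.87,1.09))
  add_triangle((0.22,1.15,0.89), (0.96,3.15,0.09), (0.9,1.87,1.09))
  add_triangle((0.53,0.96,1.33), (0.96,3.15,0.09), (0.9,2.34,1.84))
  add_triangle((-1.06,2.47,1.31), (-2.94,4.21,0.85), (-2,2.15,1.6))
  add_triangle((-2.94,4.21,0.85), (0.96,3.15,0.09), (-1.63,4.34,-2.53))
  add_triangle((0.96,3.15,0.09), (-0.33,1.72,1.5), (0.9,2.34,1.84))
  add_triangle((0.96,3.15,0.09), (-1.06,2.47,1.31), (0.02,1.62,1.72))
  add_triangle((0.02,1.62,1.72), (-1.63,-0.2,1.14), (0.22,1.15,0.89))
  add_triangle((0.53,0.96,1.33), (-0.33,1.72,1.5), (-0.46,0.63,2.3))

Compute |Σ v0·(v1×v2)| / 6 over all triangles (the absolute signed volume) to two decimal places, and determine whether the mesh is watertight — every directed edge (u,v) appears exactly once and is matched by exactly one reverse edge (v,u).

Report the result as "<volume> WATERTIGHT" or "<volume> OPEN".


Per-triangle v0·(v1×v2)/6:
  t1: +0.7015
  t2: +5.0118
  t3: +0.3882
  t4: +1.9484
  t5: +2.0777
  t6: +0.8178
  t7: +0.2279
  t8: +0.2017
  t9: +0.0648
  t10: +3.6861
  t11: +3.0686
  t12: -0.1403
  t13: +0.2317
  t14: +0.5478
  t15: +1.4199
  t16: +0.3383
  t17: -0.1598
  t18: -0.1361
  t19: +4.4068
  t20: +1.0348
  t21: +0.3433
  t22: -0.0429
  t23: -0.6276
  t24: -0.2726
  t25: +1.7089
  t26: +0.9749
  t27: -0.1638
  t28: +6.1551
  t29: +2.0535
  t30: +0.7095
  t31: +0.6813
  t32: -0.0286
  t33: -0.2195
  t34: +0.0932
  t35: +0.8278
  t36: +7.0154
  t37: +0.9375
  t38: +1.2846
  t39: -0.0703
  t40: +0.4063
Σ = +47.5036 → |volume| = 47.50

Directed edges: 120 total, each appears once with its reverse present → watertight.

47.50 WATERTIGHT


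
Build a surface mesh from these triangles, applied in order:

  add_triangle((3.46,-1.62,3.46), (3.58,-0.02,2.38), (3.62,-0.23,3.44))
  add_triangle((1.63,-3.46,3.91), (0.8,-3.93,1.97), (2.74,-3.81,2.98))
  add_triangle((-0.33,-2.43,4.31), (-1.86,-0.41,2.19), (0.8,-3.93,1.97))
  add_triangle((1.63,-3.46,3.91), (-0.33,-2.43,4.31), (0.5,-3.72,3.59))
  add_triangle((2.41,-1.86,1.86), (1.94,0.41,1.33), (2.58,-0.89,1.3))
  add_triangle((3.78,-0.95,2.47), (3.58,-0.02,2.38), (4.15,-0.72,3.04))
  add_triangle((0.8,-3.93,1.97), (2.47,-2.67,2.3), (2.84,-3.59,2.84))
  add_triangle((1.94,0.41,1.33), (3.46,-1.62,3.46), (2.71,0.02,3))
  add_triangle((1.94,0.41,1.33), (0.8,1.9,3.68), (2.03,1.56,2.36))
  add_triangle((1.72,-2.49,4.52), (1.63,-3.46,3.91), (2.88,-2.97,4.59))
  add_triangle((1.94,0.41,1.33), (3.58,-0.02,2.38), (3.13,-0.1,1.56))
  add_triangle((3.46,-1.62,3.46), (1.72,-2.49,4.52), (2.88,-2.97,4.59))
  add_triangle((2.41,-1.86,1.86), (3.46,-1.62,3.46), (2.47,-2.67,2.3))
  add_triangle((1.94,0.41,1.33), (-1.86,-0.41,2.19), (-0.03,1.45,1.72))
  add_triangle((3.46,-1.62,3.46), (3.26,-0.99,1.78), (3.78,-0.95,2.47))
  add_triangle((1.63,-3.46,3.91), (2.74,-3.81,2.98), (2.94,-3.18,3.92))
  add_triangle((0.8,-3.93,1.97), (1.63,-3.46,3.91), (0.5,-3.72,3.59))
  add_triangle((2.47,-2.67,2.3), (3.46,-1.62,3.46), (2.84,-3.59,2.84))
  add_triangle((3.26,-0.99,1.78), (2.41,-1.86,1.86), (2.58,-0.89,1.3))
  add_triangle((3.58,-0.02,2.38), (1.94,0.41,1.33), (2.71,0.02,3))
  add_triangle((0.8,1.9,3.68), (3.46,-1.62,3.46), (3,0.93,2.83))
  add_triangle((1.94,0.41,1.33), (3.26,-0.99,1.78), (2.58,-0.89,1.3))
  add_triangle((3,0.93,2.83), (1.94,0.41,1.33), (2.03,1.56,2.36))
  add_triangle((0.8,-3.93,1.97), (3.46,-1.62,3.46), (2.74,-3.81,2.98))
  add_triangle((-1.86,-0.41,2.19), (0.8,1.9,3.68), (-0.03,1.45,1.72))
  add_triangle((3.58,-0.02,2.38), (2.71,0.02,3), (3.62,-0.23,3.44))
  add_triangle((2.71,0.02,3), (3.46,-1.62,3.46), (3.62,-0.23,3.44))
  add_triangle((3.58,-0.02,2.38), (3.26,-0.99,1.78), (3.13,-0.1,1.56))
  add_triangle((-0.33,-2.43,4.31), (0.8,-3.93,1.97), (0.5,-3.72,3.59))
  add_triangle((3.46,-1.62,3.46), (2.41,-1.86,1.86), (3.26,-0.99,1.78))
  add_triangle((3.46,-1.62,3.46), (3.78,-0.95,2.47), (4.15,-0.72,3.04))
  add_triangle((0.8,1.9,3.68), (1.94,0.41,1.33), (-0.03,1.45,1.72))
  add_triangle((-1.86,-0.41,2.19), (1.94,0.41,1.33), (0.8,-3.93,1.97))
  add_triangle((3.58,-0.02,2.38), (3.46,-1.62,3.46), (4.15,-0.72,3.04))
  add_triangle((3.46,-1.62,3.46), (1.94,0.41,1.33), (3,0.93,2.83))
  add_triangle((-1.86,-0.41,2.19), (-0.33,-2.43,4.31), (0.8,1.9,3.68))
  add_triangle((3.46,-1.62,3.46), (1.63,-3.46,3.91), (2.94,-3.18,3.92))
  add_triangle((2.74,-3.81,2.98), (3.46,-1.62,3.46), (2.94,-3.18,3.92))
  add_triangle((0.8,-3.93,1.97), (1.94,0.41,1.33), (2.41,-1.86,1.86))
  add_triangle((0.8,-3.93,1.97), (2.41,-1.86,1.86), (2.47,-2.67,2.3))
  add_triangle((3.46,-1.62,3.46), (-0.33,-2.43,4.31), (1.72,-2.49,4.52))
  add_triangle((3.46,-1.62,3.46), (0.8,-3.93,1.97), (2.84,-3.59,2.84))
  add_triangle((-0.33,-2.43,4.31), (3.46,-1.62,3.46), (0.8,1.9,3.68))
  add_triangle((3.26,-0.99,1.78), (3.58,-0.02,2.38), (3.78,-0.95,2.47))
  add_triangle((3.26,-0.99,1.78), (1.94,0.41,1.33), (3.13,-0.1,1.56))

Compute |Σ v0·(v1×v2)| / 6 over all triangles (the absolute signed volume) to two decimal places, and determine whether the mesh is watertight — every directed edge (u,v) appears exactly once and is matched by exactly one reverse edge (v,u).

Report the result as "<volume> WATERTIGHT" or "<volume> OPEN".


33.04 OPEN

Per-triangle v0·(v1×v2)/6:
  t1: +0.8418
  t2: +2.1505
  t3: +2.8640
  t4: +1.6516
  t5: -0.4555
  t6: +0.1736
  t7: -0.0156
  t8: -0.6738
  t9: -0.6032
  t10: +1.0678
  t11: +0.1288
  t12: +0.9570
  t13: +0.4083
  t14: -1.6412
  t15: +0.2945
  t16: +1.2801
  t17: +1.4126
  t18: +0.2216
  t19: +0.0981
  t20: +0.3001
  t21: +4.1003
  t22: +0.0433
  t23: +0.1901
  t24: -1.2130
  t25: +1.1869
  t26: +0.1717
  t27: +0.3788
  t28: +0.2829
  t29: +0.4109
  t30: +0.7945
  t31: +0.3992
  t32: +0.5005
  t33: -4.5848
  t34: +0.2138
  t35: +0.6920
  t36: +5.4728
  t37: +0.8471
  t38: +1.1786
  t39: -0.8136
  t40: +0.1089
  t41: +0.3346
  t42: +1.5250
  t43: +10.3785
  t44: +0.1897
  t45: -0.2060
Σ = +33.0438 → |volume| = 33.04

Directed edges: 135 total; 9 unmatched, e.g. (1.63,-3.46,3.91)→(-0.33,-2.43,4.31) → open.
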